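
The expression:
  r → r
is always true.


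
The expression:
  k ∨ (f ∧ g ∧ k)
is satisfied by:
  {k: True}


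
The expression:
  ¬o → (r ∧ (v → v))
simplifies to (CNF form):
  o ∨ r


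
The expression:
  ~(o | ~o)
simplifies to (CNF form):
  False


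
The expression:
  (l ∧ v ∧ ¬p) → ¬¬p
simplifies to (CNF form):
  p ∨ ¬l ∨ ¬v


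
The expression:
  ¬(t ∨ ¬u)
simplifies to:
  u ∧ ¬t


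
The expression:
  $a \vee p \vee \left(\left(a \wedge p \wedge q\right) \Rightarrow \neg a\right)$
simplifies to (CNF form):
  $\text{True}$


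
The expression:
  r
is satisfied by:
  {r: True}


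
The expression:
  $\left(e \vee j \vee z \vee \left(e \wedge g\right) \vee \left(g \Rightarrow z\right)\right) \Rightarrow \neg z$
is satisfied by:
  {z: False}


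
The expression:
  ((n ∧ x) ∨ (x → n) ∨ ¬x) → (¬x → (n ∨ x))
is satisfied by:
  {n: True, x: True}
  {n: True, x: False}
  {x: True, n: False}


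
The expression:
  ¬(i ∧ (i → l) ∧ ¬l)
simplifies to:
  True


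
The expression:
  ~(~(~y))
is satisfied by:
  {y: False}


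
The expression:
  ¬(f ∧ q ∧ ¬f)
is always true.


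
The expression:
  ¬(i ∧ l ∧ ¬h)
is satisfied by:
  {h: True, l: False, i: False}
  {l: False, i: False, h: False}
  {i: True, h: True, l: False}
  {i: True, l: False, h: False}
  {h: True, l: True, i: False}
  {l: True, h: False, i: False}
  {i: True, l: True, h: True}


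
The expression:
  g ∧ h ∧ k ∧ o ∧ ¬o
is never true.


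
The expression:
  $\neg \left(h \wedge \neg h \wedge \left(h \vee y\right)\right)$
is always true.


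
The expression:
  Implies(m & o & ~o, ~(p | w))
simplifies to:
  True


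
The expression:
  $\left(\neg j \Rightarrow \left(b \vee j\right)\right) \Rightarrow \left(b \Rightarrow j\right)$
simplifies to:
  $j \vee \neg b$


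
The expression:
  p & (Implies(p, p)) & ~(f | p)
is never true.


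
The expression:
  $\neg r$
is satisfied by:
  {r: False}


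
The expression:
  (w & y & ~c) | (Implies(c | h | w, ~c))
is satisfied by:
  {c: False}


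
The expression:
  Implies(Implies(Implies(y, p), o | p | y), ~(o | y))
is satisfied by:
  {y: False, o: False}


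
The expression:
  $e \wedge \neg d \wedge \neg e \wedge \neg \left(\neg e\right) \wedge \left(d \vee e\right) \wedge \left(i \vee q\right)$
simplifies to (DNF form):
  $\text{False}$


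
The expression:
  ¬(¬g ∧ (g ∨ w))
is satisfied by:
  {g: True, w: False}
  {w: False, g: False}
  {w: True, g: True}


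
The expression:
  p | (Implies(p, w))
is always true.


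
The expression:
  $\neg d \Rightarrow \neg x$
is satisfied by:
  {d: True, x: False}
  {x: False, d: False}
  {x: True, d: True}


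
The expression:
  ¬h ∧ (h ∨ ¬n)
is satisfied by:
  {n: False, h: False}


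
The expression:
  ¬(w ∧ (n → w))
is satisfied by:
  {w: False}


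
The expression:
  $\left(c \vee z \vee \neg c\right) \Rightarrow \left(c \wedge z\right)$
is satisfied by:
  {c: True, z: True}


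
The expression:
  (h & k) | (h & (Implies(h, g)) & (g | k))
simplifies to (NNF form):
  h & (g | k)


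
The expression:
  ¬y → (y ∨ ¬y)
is always true.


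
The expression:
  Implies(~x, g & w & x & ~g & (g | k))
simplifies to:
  x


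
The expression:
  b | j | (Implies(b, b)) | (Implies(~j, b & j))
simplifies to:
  True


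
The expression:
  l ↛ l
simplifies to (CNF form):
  False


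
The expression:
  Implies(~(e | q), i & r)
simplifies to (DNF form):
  e | q | (i & r)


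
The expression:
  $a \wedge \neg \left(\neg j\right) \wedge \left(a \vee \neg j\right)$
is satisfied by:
  {a: True, j: True}


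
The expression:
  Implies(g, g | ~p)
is always true.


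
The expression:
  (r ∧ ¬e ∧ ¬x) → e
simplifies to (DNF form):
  e ∨ x ∨ ¬r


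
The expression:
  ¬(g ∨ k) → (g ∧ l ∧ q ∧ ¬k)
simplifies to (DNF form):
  g ∨ k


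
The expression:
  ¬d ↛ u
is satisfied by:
  {u: True, d: False}
  {d: False, u: False}
  {d: True, u: True}


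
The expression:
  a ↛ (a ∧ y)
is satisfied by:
  {a: True, y: False}


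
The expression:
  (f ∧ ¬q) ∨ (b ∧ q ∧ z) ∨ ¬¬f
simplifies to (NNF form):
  f ∨ (b ∧ q ∧ z)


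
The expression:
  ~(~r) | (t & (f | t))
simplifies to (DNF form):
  r | t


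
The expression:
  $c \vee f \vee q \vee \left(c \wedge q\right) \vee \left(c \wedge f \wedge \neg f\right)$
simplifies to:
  $c \vee f \vee q$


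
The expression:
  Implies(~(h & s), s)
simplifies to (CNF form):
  s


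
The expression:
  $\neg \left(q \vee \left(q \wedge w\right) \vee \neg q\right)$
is never true.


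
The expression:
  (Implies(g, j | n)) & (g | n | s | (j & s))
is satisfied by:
  {n: True, s: True, j: True, g: False}
  {n: True, s: True, j: False, g: False}
  {n: True, j: True, s: False, g: False}
  {n: True, j: False, s: False, g: False}
  {n: True, g: True, s: True, j: True}
  {n: True, g: True, s: True, j: False}
  {n: True, g: True, s: False, j: True}
  {n: True, g: True, s: False, j: False}
  {s: True, j: True, n: False, g: False}
  {s: True, n: False, j: False, g: False}
  {g: True, s: True, j: True, n: False}
  {g: True, j: True, n: False, s: False}


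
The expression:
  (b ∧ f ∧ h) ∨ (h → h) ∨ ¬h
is always true.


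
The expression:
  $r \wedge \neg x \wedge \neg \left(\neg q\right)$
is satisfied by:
  {r: True, q: True, x: False}


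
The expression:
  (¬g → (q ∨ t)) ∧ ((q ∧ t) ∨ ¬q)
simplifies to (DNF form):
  t ∨ (g ∧ ¬q)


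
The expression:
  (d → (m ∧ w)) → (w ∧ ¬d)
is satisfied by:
  {w: True, m: False, d: False}
  {d: True, w: True, m: False}
  {m: True, w: True, d: False}
  {d: True, w: False, m: False}
  {d: True, m: True, w: False}


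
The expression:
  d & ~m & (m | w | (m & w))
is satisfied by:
  {w: True, d: True, m: False}


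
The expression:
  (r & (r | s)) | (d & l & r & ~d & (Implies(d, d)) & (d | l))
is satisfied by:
  {r: True}


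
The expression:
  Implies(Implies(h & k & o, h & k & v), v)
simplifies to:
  v | (h & k & o)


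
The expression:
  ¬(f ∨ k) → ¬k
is always true.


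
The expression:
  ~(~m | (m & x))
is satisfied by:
  {m: True, x: False}


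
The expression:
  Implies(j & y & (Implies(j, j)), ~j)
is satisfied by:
  {y: False, j: False}
  {j: True, y: False}
  {y: True, j: False}


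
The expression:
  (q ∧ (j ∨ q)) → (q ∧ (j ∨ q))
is always true.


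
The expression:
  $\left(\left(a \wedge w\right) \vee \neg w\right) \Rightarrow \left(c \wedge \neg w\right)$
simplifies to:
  $\left(c \wedge \neg w\right) \vee \left(w \wedge \neg a\right)$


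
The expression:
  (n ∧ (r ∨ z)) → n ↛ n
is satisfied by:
  {r: False, n: False, z: False}
  {z: True, r: False, n: False}
  {r: True, z: False, n: False}
  {z: True, r: True, n: False}
  {n: True, z: False, r: False}


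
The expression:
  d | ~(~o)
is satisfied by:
  {d: True, o: True}
  {d: True, o: False}
  {o: True, d: False}


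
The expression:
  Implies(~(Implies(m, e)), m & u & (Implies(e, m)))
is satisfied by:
  {u: True, e: True, m: False}
  {u: True, m: False, e: False}
  {e: True, m: False, u: False}
  {e: False, m: False, u: False}
  {u: True, e: True, m: True}
  {u: True, m: True, e: False}
  {e: True, m: True, u: False}


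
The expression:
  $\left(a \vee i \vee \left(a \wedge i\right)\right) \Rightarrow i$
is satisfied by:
  {i: True, a: False}
  {a: False, i: False}
  {a: True, i: True}


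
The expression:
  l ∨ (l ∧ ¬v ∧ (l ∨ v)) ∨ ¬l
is always true.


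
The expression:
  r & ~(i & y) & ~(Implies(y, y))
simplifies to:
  False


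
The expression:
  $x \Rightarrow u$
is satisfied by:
  {u: True, x: False}
  {x: False, u: False}
  {x: True, u: True}


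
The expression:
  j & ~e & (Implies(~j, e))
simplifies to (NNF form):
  j & ~e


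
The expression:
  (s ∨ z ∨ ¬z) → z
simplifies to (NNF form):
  z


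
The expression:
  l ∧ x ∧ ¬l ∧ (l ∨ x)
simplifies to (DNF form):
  False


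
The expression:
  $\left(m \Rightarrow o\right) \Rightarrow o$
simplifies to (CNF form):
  $m \vee o$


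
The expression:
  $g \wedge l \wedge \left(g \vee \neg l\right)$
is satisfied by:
  {g: True, l: True}


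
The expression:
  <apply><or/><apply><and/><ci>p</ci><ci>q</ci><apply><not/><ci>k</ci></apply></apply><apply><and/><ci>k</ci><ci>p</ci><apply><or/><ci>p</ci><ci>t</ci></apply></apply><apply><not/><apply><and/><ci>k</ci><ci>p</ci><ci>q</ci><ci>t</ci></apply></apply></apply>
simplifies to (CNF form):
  <true/>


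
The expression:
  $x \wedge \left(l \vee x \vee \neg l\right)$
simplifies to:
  $x$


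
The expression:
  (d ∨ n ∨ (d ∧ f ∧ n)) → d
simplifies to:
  d ∨ ¬n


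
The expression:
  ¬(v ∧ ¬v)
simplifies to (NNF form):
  True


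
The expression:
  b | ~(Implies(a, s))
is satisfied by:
  {a: True, b: True, s: False}
  {b: True, s: False, a: False}
  {a: True, b: True, s: True}
  {b: True, s: True, a: False}
  {a: True, s: False, b: False}


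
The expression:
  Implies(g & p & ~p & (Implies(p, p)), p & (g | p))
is always true.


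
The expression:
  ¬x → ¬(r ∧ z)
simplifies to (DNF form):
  x ∨ ¬r ∨ ¬z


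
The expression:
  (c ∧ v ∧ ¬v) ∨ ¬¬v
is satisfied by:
  {v: True}


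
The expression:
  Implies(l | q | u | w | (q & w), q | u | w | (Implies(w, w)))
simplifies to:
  True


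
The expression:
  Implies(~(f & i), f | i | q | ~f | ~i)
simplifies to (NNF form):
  True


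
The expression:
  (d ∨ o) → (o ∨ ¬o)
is always true.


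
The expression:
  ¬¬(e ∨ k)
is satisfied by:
  {k: True, e: True}
  {k: True, e: False}
  {e: True, k: False}


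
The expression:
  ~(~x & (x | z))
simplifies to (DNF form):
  x | ~z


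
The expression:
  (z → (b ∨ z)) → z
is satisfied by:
  {z: True}


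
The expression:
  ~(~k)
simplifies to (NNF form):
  k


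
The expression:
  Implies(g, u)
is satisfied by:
  {u: True, g: False}
  {g: False, u: False}
  {g: True, u: True}


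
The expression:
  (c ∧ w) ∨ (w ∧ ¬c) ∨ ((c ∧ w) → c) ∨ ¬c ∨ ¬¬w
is always true.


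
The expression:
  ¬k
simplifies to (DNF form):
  ¬k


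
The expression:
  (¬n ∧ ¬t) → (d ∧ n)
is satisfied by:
  {n: True, t: True}
  {n: True, t: False}
  {t: True, n: False}


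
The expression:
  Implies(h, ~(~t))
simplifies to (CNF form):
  t | ~h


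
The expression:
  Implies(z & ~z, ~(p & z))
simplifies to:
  True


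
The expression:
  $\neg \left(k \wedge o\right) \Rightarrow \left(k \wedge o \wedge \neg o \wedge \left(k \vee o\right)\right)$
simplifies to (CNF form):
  $k \wedge o$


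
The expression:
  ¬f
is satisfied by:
  {f: False}


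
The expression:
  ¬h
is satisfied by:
  {h: False}


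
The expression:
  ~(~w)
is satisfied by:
  {w: True}


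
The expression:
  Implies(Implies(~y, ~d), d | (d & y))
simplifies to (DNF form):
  d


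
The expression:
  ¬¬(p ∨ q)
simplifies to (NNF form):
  p ∨ q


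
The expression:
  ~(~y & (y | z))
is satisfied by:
  {y: True, z: False}
  {z: False, y: False}
  {z: True, y: True}


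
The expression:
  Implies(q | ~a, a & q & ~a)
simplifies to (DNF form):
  a & ~q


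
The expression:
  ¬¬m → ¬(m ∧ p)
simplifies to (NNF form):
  ¬m ∨ ¬p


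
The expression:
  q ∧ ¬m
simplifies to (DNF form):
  q ∧ ¬m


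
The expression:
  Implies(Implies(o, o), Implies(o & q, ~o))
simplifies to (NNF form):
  ~o | ~q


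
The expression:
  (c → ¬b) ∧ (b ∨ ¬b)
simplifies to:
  ¬b ∨ ¬c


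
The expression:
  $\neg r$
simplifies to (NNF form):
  $\neg r$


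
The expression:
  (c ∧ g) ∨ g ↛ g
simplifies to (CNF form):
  c ∧ g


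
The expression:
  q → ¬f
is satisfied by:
  {q: False, f: False}
  {f: True, q: False}
  {q: True, f: False}


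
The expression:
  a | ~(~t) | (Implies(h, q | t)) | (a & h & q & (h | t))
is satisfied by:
  {t: True, a: True, q: True, h: False}
  {t: True, a: True, h: False, q: False}
  {t: True, q: True, h: False, a: False}
  {t: True, h: False, q: False, a: False}
  {a: True, q: True, h: False, t: False}
  {a: True, h: False, q: False, t: False}
  {q: True, a: False, h: False, t: False}
  {a: False, h: False, q: False, t: False}
  {a: True, t: True, h: True, q: True}
  {a: True, t: True, h: True, q: False}
  {t: True, h: True, q: True, a: False}
  {t: True, h: True, a: False, q: False}
  {q: True, h: True, a: True, t: False}
  {h: True, a: True, t: False, q: False}
  {h: True, q: True, t: False, a: False}


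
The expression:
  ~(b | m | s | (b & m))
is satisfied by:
  {b: False, s: False, m: False}


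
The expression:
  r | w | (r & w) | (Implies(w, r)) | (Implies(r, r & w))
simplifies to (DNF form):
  True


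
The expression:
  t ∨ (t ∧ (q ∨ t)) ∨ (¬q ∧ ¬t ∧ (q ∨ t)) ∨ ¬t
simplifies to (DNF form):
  True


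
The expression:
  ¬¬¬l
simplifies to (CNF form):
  ¬l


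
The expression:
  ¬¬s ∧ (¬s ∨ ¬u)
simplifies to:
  s ∧ ¬u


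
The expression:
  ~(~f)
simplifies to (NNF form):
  f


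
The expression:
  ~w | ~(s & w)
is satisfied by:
  {s: False, w: False}
  {w: True, s: False}
  {s: True, w: False}


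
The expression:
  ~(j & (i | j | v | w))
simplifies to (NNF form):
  ~j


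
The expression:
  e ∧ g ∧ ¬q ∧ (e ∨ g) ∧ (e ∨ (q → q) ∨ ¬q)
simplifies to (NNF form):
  e ∧ g ∧ ¬q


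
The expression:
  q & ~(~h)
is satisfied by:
  {h: True, q: True}


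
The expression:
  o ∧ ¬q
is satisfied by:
  {o: True, q: False}


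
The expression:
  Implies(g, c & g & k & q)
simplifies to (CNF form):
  (c | ~g) & (k | ~g) & (q | ~g)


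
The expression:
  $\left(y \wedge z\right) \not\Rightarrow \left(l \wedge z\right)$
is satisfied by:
  {z: True, y: True, l: False}


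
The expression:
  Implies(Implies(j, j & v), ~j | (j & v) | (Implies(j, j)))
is always true.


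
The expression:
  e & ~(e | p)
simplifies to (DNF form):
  False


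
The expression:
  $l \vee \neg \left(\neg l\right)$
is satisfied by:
  {l: True}


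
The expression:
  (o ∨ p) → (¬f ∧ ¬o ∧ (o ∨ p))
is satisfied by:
  {p: False, o: False, f: False}
  {f: True, p: False, o: False}
  {p: True, f: False, o: False}


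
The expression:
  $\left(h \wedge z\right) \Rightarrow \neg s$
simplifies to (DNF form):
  $\neg h \vee \neg s \vee \neg z$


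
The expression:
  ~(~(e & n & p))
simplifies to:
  e & n & p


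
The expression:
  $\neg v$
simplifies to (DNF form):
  $\neg v$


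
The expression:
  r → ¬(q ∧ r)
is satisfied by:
  {q: False, r: False}
  {r: True, q: False}
  {q: True, r: False}


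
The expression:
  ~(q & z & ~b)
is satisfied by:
  {b: True, q: False, z: False}
  {q: False, z: False, b: False}
  {b: True, z: True, q: False}
  {z: True, q: False, b: False}
  {b: True, q: True, z: False}
  {q: True, b: False, z: False}
  {b: True, z: True, q: True}


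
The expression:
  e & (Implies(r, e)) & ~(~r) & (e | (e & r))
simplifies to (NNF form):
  e & r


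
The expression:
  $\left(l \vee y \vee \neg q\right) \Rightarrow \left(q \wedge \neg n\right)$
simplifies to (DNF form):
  $\left(q \wedge \neg n\right) \vee \left(q \wedge \neg l \wedge \neg n\right) \vee \left(q \wedge \neg l \wedge \neg y\right) \vee \left(q \wedge \neg n \wedge \neg y\right)$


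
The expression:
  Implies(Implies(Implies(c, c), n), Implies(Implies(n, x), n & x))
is always true.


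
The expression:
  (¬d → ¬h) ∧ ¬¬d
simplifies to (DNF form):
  d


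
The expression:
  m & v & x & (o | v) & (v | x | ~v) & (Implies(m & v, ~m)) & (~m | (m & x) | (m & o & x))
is never true.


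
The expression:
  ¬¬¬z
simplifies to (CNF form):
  ¬z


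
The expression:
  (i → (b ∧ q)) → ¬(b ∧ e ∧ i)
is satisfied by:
  {e: False, q: False, b: False, i: False}
  {i: True, e: False, q: False, b: False}
  {b: True, e: False, q: False, i: False}
  {i: True, b: True, e: False, q: False}
  {q: True, i: False, e: False, b: False}
  {i: True, q: True, e: False, b: False}
  {b: True, q: True, i: False, e: False}
  {i: True, b: True, q: True, e: False}
  {e: True, b: False, q: False, i: False}
  {i: True, e: True, b: False, q: False}
  {b: True, e: True, i: False, q: False}
  {i: True, b: True, e: True, q: False}
  {q: True, e: True, b: False, i: False}
  {i: True, q: True, e: True, b: False}
  {b: True, q: True, e: True, i: False}


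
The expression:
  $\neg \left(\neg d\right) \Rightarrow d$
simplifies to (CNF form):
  $\text{True}$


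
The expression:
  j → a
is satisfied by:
  {a: True, j: False}
  {j: False, a: False}
  {j: True, a: True}


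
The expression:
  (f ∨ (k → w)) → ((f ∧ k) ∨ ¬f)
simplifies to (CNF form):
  k ∨ ¬f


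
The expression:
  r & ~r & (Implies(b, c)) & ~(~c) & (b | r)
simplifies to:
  False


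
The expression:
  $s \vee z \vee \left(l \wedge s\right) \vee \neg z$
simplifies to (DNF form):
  $\text{True}$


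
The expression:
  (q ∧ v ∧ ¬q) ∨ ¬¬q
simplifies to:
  q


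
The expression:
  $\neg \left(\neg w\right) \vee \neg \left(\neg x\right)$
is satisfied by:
  {x: True, w: True}
  {x: True, w: False}
  {w: True, x: False}


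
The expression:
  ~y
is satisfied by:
  {y: False}


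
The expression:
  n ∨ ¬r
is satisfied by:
  {n: True, r: False}
  {r: False, n: False}
  {r: True, n: True}


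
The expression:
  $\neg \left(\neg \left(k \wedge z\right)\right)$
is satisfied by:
  {z: True, k: True}


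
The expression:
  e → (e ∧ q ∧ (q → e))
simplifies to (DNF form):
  q ∨ ¬e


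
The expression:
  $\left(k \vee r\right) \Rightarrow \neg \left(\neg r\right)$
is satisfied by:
  {r: True, k: False}
  {k: False, r: False}
  {k: True, r: True}


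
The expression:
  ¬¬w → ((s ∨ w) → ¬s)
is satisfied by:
  {s: False, w: False}
  {w: True, s: False}
  {s: True, w: False}


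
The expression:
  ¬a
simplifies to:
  ¬a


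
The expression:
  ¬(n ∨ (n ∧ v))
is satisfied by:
  {n: False}


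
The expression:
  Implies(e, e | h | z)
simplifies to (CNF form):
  True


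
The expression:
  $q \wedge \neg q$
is never true.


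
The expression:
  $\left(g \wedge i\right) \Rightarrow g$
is always true.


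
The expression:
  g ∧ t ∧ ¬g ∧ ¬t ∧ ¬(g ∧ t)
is never true.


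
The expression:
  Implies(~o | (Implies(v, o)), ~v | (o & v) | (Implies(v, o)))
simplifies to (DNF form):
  o | ~v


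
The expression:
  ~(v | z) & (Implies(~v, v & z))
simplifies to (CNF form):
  False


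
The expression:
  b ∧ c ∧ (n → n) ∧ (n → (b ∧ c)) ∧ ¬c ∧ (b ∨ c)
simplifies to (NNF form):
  False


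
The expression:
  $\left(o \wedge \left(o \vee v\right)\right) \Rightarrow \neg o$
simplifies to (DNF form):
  $\neg o$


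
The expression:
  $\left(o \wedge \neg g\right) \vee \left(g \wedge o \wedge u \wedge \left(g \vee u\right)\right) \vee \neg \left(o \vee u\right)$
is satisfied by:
  {g: False, u: False, o: False}
  {o: True, g: False, u: False}
  {g: True, o: False, u: False}
  {u: True, o: True, g: False}
  {u: True, o: True, g: True}


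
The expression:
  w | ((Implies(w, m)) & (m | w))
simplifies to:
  m | w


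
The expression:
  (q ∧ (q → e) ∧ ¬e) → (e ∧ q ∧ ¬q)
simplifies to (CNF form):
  True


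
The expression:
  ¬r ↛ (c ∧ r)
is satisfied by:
  {r: False}


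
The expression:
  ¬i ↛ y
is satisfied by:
  {i: False, y: False}


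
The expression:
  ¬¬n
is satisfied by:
  {n: True}


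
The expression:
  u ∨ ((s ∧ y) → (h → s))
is always true.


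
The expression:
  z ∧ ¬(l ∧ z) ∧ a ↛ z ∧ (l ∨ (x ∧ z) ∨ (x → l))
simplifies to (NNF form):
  False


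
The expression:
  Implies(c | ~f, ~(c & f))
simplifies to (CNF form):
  ~c | ~f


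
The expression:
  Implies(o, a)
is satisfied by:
  {a: True, o: False}
  {o: False, a: False}
  {o: True, a: True}


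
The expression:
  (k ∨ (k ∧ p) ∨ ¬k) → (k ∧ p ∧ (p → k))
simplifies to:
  k ∧ p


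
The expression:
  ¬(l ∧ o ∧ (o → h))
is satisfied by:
  {l: False, o: False, h: False}
  {h: True, l: False, o: False}
  {o: True, l: False, h: False}
  {h: True, o: True, l: False}
  {l: True, h: False, o: False}
  {h: True, l: True, o: False}
  {o: True, l: True, h: False}


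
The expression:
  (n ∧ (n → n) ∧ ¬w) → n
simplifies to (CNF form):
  True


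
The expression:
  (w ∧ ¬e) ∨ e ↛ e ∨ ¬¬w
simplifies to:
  w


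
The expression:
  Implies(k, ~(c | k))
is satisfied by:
  {k: False}


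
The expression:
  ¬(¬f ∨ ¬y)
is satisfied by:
  {f: True, y: True}


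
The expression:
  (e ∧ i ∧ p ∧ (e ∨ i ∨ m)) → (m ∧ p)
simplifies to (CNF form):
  m ∨ ¬e ∨ ¬i ∨ ¬p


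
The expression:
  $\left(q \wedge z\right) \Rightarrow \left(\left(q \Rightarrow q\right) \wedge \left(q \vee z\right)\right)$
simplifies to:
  $\text{True}$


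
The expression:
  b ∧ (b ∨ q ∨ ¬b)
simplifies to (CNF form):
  b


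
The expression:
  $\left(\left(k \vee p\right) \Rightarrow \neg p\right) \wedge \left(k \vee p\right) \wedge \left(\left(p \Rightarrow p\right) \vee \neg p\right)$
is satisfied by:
  {k: True, p: False}


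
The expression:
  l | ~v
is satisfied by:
  {l: True, v: False}
  {v: False, l: False}
  {v: True, l: True}


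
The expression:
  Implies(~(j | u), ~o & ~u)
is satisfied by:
  {u: True, j: True, o: False}
  {u: True, j: False, o: False}
  {j: True, u: False, o: False}
  {u: False, j: False, o: False}
  {o: True, u: True, j: True}
  {o: True, u: True, j: False}
  {o: True, j: True, u: False}


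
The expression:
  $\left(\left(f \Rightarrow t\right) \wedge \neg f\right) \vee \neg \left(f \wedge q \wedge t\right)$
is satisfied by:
  {t: False, q: False, f: False}
  {f: True, t: False, q: False}
  {q: True, t: False, f: False}
  {f: True, q: True, t: False}
  {t: True, f: False, q: False}
  {f: True, t: True, q: False}
  {q: True, t: True, f: False}


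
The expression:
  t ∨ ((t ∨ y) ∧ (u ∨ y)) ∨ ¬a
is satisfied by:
  {y: True, t: True, a: False}
  {y: True, t: False, a: False}
  {t: True, y: False, a: False}
  {y: False, t: False, a: False}
  {y: True, a: True, t: True}
  {y: True, a: True, t: False}
  {a: True, t: True, y: False}


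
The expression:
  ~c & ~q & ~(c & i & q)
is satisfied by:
  {q: False, c: False}


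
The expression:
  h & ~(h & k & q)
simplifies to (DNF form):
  (h & ~k) | (h & ~q)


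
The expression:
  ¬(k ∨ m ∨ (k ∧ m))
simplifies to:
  ¬k ∧ ¬m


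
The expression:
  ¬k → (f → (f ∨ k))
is always true.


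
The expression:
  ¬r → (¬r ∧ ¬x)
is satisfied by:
  {r: True, x: False}
  {x: False, r: False}
  {x: True, r: True}


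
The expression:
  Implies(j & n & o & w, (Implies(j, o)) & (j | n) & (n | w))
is always true.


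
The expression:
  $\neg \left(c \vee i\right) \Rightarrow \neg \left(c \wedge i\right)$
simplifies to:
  $\text{True}$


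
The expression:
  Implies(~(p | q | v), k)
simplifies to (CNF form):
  k | p | q | v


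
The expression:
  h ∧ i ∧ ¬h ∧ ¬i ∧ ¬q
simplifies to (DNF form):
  False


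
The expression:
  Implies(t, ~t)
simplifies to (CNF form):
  ~t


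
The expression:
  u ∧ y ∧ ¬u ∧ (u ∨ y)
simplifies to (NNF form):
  False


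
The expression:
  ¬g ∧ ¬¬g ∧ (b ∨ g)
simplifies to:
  False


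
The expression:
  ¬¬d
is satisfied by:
  {d: True}


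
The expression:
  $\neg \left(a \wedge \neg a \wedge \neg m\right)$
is always true.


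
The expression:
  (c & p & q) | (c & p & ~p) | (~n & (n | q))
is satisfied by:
  {p: True, q: True, c: True, n: False}
  {p: True, q: True, c: False, n: False}
  {q: True, c: True, p: False, n: False}
  {q: True, p: False, c: False, n: False}
  {n: True, p: True, q: True, c: True}


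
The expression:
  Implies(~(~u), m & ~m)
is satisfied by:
  {u: False}


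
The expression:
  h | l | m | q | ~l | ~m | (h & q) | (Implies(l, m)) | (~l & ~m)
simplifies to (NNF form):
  True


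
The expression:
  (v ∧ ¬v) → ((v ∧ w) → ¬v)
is always true.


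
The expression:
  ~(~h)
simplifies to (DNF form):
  h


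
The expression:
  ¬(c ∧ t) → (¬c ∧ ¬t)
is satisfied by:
  {t: False, c: False}
  {c: True, t: True}


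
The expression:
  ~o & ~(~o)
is never true.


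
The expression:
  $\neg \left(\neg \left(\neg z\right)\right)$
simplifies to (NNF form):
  $\neg z$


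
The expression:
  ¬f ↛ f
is always true.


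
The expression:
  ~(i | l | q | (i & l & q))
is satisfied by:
  {q: False, i: False, l: False}


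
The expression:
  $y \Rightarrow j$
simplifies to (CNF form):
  $j \vee \neg y$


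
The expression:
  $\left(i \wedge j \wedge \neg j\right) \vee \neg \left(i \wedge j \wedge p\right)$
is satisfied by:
  {p: False, i: False, j: False}
  {j: True, p: False, i: False}
  {i: True, p: False, j: False}
  {j: True, i: True, p: False}
  {p: True, j: False, i: False}
  {j: True, p: True, i: False}
  {i: True, p: True, j: False}


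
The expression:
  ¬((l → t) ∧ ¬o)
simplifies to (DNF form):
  o ∨ (l ∧ ¬t)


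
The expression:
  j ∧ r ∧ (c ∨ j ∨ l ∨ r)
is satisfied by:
  {r: True, j: True}


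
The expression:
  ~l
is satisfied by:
  {l: False}


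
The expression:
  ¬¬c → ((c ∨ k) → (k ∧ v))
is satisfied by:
  {k: True, v: True, c: False}
  {k: True, v: False, c: False}
  {v: True, k: False, c: False}
  {k: False, v: False, c: False}
  {k: True, c: True, v: True}


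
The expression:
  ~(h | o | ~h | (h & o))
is never true.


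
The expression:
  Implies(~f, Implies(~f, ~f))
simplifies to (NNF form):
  True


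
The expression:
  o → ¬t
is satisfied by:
  {o: False, t: False}
  {t: True, o: False}
  {o: True, t: False}


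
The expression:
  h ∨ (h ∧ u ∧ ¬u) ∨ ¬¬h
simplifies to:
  h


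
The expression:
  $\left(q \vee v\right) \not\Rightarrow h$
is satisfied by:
  {q: True, v: True, h: False}
  {q: True, h: False, v: False}
  {v: True, h: False, q: False}


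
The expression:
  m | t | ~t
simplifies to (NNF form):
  True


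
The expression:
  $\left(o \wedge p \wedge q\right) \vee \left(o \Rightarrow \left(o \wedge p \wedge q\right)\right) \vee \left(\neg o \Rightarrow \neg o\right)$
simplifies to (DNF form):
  $\text{True}$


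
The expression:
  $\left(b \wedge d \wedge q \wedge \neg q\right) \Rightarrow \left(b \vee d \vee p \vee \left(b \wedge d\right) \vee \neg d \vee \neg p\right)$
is always true.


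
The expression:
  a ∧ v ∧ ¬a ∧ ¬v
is never true.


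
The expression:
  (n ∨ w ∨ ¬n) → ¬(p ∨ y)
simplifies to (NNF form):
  ¬p ∧ ¬y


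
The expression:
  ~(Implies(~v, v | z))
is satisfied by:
  {v: False, z: False}


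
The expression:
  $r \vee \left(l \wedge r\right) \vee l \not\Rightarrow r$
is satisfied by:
  {r: True, l: True}
  {r: True, l: False}
  {l: True, r: False}


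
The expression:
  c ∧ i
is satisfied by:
  {c: True, i: True}


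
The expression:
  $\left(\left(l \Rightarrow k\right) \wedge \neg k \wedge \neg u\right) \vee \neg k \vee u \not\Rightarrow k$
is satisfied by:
  {k: False}


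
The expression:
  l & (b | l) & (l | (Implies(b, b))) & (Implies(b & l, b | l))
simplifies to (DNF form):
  l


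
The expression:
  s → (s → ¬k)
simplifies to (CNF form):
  ¬k ∨ ¬s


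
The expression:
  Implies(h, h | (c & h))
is always true.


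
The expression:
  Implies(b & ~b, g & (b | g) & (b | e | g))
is always true.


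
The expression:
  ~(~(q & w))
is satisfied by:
  {w: True, q: True}


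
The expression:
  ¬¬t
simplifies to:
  t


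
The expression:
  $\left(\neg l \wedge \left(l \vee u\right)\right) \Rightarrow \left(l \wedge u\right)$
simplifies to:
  $l \vee \neg u$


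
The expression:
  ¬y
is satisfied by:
  {y: False}


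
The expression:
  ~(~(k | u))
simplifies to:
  k | u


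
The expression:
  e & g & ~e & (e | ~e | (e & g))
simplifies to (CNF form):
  False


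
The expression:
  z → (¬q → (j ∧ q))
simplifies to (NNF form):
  q ∨ ¬z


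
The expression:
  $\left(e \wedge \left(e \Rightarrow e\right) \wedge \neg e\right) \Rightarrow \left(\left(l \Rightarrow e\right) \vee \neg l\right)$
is always true.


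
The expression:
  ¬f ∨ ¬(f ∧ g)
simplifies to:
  ¬f ∨ ¬g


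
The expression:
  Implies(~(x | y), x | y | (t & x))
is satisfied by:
  {y: True, x: True}
  {y: True, x: False}
  {x: True, y: False}


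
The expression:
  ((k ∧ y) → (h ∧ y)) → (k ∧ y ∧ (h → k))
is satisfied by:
  {y: True, k: True}


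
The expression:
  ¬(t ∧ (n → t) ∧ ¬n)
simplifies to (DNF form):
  n ∨ ¬t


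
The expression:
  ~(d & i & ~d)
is always true.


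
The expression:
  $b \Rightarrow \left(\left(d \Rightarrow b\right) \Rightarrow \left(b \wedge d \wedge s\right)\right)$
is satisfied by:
  {d: True, s: True, b: False}
  {d: True, s: False, b: False}
  {s: True, d: False, b: False}
  {d: False, s: False, b: False}
  {b: True, d: True, s: True}


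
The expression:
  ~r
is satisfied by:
  {r: False}


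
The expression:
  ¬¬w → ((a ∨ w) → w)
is always true.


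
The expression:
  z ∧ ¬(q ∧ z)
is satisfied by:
  {z: True, q: False}


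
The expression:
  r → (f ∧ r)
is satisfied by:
  {f: True, r: False}
  {r: False, f: False}
  {r: True, f: True}


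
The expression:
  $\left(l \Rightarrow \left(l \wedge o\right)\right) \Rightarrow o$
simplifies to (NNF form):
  $l \vee o$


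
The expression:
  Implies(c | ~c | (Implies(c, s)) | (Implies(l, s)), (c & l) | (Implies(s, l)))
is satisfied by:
  {l: True, s: False}
  {s: False, l: False}
  {s: True, l: True}


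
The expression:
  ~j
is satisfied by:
  {j: False}


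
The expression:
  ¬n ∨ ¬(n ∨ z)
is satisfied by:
  {n: False}


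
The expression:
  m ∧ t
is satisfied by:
  {t: True, m: True}


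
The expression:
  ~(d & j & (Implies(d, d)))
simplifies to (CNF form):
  ~d | ~j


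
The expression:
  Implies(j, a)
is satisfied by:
  {a: True, j: False}
  {j: False, a: False}
  {j: True, a: True}


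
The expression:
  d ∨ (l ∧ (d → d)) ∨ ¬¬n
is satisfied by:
  {n: True, d: True, l: True}
  {n: True, d: True, l: False}
  {n: True, l: True, d: False}
  {n: True, l: False, d: False}
  {d: True, l: True, n: False}
  {d: True, l: False, n: False}
  {l: True, d: False, n: False}


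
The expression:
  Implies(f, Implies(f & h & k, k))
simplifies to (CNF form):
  True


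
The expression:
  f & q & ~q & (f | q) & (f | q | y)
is never true.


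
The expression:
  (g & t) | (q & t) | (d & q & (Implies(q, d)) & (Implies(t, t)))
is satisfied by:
  {d: True, t: True, q: True, g: True}
  {d: True, t: True, q: True, g: False}
  {t: True, q: True, g: True, d: False}
  {t: True, q: True, g: False, d: False}
  {d: True, t: True, g: True, q: False}
  {t: True, g: True, q: False, d: False}
  {d: True, q: True, g: True, t: False}
  {d: True, q: True, g: False, t: False}


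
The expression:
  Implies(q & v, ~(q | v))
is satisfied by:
  {v: False, q: False}
  {q: True, v: False}
  {v: True, q: False}


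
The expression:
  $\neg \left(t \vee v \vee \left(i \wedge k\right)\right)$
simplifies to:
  $\neg t \wedge \neg v \wedge \left(\neg i \vee \neg k\right)$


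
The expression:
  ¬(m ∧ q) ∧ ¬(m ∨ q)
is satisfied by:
  {q: False, m: False}


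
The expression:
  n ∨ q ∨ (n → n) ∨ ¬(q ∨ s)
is always true.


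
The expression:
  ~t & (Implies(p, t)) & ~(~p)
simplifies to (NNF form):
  False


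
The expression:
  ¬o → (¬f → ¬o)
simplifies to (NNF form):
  True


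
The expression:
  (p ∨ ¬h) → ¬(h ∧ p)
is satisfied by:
  {p: False, h: False}
  {h: True, p: False}
  {p: True, h: False}


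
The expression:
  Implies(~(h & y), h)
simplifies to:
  h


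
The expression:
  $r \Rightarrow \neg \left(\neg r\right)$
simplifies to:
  $\text{True}$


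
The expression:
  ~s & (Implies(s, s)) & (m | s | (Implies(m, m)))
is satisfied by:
  {s: False}


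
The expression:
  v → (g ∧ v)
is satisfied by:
  {g: True, v: False}
  {v: False, g: False}
  {v: True, g: True}


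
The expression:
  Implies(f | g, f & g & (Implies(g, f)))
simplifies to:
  (f & g) | (~f & ~g)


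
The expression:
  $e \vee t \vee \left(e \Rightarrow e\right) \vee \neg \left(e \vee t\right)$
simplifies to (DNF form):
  $\text{True}$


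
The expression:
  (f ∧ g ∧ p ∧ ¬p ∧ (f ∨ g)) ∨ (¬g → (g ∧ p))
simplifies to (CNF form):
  g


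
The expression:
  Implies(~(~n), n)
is always true.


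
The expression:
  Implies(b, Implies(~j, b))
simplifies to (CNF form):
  True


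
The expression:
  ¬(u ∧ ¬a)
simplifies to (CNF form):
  a ∨ ¬u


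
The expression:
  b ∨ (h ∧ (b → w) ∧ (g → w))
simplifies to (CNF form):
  (b ∨ h) ∧ (b ∨ h ∨ w) ∧ (b ∨ h ∨ ¬g) ∧ (b ∨ w ∨ ¬g)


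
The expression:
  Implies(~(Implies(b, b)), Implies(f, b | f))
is always true.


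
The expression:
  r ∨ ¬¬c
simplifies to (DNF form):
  c ∨ r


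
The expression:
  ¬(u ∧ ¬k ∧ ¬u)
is always true.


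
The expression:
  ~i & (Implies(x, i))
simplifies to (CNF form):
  ~i & ~x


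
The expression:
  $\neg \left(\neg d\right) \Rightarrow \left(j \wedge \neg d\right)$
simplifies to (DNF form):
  $\neg d$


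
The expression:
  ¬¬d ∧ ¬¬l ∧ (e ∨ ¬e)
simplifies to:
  d ∧ l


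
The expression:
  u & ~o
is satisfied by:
  {u: True, o: False}


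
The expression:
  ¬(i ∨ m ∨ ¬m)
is never true.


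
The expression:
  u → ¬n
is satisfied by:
  {u: False, n: False}
  {n: True, u: False}
  {u: True, n: False}


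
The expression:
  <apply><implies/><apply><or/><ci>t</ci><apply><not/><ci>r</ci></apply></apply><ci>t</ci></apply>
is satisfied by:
  {r: True, t: True}
  {r: True, t: False}
  {t: True, r: False}


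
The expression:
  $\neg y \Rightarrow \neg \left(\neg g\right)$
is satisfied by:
  {y: True, g: True}
  {y: True, g: False}
  {g: True, y: False}


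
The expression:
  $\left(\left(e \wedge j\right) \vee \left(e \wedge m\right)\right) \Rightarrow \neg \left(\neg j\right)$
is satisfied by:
  {j: True, m: False, e: False}
  {j: False, m: False, e: False}
  {e: True, j: True, m: False}
  {e: True, j: False, m: False}
  {m: True, j: True, e: False}
  {m: True, j: False, e: False}
  {m: True, e: True, j: True}


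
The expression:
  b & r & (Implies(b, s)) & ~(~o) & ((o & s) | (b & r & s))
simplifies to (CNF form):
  b & o & r & s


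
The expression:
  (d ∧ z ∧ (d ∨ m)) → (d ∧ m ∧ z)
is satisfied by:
  {m: True, z: False, d: False}
  {m: False, z: False, d: False}
  {d: True, m: True, z: False}
  {d: True, m: False, z: False}
  {z: True, m: True, d: False}
  {z: True, m: False, d: False}
  {z: True, d: True, m: True}


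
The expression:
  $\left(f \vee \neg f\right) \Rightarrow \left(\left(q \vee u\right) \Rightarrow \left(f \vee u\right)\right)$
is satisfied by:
  {u: True, f: True, q: False}
  {u: True, f: False, q: False}
  {f: True, u: False, q: False}
  {u: False, f: False, q: False}
  {q: True, u: True, f: True}
  {q: True, u: True, f: False}
  {q: True, f: True, u: False}


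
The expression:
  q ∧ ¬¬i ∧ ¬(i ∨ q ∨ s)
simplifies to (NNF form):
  False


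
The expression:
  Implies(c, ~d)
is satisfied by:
  {c: False, d: False}
  {d: True, c: False}
  {c: True, d: False}


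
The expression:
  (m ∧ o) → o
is always true.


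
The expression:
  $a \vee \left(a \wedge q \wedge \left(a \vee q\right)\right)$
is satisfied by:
  {a: True}


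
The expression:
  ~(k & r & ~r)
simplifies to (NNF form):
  True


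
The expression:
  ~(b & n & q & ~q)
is always true.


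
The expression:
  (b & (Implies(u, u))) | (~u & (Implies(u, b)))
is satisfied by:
  {b: True, u: False}
  {u: False, b: False}
  {u: True, b: True}


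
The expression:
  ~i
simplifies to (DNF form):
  ~i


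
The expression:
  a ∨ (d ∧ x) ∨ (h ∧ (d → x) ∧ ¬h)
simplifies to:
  a ∨ (d ∧ x)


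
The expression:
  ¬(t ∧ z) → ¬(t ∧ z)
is always true.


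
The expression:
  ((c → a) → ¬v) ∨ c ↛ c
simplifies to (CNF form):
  (c ∨ ¬v) ∧ (¬a ∨ ¬v)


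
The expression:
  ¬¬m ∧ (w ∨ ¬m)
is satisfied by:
  {m: True, w: True}


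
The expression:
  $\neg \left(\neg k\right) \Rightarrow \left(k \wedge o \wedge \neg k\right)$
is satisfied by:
  {k: False}


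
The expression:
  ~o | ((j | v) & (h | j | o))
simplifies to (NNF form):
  j | v | ~o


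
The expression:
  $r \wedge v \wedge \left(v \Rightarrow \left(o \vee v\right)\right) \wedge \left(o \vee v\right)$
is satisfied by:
  {r: True, v: True}


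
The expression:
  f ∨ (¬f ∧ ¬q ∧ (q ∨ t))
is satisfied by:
  {f: True, t: True, q: False}
  {f: True, t: False, q: False}
  {q: True, f: True, t: True}
  {q: True, f: True, t: False}
  {t: True, q: False, f: False}


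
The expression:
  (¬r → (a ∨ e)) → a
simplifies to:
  a ∨ (¬e ∧ ¬r)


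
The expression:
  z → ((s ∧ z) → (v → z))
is always true.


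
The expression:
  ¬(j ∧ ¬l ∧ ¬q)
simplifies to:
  l ∨ q ∨ ¬j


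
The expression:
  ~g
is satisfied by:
  {g: False}


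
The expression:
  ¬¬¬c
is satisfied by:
  {c: False}


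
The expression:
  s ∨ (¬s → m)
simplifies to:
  m ∨ s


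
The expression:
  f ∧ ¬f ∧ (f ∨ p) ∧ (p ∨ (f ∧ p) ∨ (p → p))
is never true.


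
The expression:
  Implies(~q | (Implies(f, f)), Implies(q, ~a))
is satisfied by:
  {q: False, a: False}
  {a: True, q: False}
  {q: True, a: False}
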